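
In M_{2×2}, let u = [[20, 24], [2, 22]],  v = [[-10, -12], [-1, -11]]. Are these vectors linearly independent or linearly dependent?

linearly dependent

Write each element as a coordinate vector in ℝ⁴ using {E₁₁, E₁₂, E₂₁, E₂₂}.
Place the vectors as rows of a 2×4 matrix and reduce to echelon form.
The reduction yields 1 nonzero row, so the rank is 1.
Since rank 1 < 2, the set is linearly dependent.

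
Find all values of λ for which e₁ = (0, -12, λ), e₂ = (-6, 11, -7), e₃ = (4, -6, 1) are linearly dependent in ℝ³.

Place the vectors as rows of a 3×3 matrix; dependence ⇔ determinant zero.
Cofactor expansion gives det = 264 - 8*λ.
This vanishes exactly when λ = 33.

λ = 33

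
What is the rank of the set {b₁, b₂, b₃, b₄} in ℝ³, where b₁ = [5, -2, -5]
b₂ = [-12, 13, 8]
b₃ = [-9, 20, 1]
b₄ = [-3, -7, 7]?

2

Form the matrix with b₁, b₂, b₃, b₄ as columns and reduce.
Reduction leaves 2 leading entries, giving rank 2.
(With 4 elements in a 3-dimensional space the rank is at most 3.)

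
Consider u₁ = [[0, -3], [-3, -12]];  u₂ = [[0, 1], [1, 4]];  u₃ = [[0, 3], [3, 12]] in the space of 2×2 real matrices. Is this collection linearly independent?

linearly dependent

Take coordinates with respect to the standard basis {E₁₁, E₁₂, E₂₁, E₂₂}.
One vector is a scalar multiple of another, so the set is dependent.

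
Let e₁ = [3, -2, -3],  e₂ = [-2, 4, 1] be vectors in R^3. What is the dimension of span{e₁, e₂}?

Row-reduce the 2×3 matrix with these as rows.
Reduction leaves 2 leading entries, giving rank 2.

2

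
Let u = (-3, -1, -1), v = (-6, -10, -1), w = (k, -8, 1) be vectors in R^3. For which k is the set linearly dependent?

k = 0

The vectors are dependent exactly when the determinant of the matrix with rows u, v, w vanishes.
Expanding, det = -9*k.
Solving -9*k = 0 yields k = 0.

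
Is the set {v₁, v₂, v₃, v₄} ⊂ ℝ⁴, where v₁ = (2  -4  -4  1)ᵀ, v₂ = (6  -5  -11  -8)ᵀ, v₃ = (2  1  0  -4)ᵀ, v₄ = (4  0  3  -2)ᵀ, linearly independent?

linearly dependent

Place the vectors as rows of a 4×4 matrix and reduce to echelon form.
The reduction yields 3 nonzero rows, so the rank is 3.
Since rank 3 < 4, the set is linearly dependent.
Indeed 2v₁ - v₂ + 3v₃ - v₄ = 0.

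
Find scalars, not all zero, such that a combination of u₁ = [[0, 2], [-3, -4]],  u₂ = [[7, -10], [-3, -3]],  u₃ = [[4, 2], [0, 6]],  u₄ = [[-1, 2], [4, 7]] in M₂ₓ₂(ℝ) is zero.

Pass to coordinate vectors relative to the basis {E₁₁, E₁₂, E₂₁, E₂₂}.
Solve the homogeneous system with u₁, u₂, u₃, u₄ as columns by row-reducing the coefficient matrix.
One solution (up to scaling) is (3, 1, -1, 3).

3u₁ + u₂ - u₃ + 3u₄ = 0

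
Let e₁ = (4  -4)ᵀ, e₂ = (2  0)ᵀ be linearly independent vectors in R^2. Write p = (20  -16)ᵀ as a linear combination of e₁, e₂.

Set up the augmented matrix [e₁ | e₂ | p] and row-reduce.
The system has the unique solution (c₁, c₂) = (4, 2).

p = 4e₁ + 2e₂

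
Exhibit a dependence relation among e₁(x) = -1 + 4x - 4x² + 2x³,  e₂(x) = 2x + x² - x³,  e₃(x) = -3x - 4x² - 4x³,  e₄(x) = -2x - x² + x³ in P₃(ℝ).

Pass to coordinate vectors relative to the basis {1, x, …, x³}.
Write the vectors as columns of a matrix and find a nonzero vector in its null space.
One solution (up to scaling) is (0, 1, 0, 1).

e₂ + e₄ = 0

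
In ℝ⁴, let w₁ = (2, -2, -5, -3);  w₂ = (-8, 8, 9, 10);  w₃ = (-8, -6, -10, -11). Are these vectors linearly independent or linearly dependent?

Row-reduce the matrix whose columns are w₁, w₂, w₃.
The reduction yields 3 nonzero rows, so the rank is 3.
Since rank = 3 (the number of vectors), the set is linearly independent.

linearly independent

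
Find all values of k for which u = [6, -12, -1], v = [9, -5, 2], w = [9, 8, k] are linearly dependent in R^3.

k = 11/2

Place the vectors as rows of a 3×3 matrix; dependence ⇔ determinant zero.
The determinant works out to 78*k - 429.
Solving 78*k - 429 = 0 yields k = 11/2.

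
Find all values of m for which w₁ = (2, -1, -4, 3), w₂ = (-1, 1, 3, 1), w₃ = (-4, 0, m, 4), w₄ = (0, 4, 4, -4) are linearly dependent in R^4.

The set is linearly dependent precisely when det[w₁; w₂; w₃; w₄] = 0.
Cofactor expansion gives det = 176 - 24*m.
Setting this to zero gives m = 22/3.

m = 22/3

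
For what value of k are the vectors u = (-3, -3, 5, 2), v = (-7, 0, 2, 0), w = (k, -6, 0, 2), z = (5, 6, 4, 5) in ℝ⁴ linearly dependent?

Dependence holds iff the 4×4 matrix [u v w z] is singular.
Expanding, det = 990 - 54*k.
Solving 990 - 54*k = 0 yields k = 55/3.

k = 55/3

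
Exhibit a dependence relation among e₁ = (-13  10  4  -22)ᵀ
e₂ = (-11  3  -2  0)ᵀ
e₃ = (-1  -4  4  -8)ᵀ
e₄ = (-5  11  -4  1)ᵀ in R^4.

e₁ - 3e₃ - 2e₄ = 0

Row-reduce the matrix with e₁, e₂, e₃, e₄ as columns; the null space gives the coefficients.
One solution (up to scaling) is (1, 0, -3, -2).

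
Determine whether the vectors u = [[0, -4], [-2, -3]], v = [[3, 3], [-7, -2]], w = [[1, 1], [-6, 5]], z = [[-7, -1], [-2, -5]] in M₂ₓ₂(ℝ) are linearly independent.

linearly independent

Write each element as a coordinate vector in ℝ⁴ using {E₁₁, E₁₂, E₂₁, E₂₂}.
Row-reduce the matrix whose columns are u, v, w, z.
The reduction yields 4 nonzero rows, so the rank is 4.
Since rank = 4 (the number of vectors), the set is linearly independent.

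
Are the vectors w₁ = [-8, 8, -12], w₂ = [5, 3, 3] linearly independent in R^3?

linearly independent

Row-reduce the matrix whose columns are w₁, w₂.
The reduction yields 2 nonzero rows, so the rank is 2.
Since rank = 2 (the number of vectors), the set is linearly independent.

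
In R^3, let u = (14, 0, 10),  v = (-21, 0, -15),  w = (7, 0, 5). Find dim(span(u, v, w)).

Apply Gaussian elimination to the matrix whose rows are u, v, w.
The echelon form has 1 nonzero row, so the rank is 1.

1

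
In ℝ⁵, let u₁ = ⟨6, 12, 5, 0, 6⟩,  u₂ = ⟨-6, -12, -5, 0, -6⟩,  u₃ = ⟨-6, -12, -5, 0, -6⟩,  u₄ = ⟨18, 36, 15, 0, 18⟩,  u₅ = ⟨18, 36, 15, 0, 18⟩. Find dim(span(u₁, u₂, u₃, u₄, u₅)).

Form the matrix with u₁, u₂, u₃, u₄, u₅ as columns and reduce.
There is 1 pivot column, so rank = 1.

dim = 1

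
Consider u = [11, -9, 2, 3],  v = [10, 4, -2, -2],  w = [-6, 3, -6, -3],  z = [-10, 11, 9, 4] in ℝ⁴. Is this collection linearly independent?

Row-reduce the matrix whose columns are u, v, w, z.
The reduction yields 4 nonzero rows, so the rank is 4.
Since rank = 4 (the number of vectors), the set is linearly independent.

linearly independent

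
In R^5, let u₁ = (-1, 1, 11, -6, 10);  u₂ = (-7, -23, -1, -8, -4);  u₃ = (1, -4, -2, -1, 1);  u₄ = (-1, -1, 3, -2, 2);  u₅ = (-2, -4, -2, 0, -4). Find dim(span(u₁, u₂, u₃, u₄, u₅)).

dim = 3

Row-reduce the 5×5 matrix with these as rows.
The echelon form has 3 nonzero rows, so the rank is 3.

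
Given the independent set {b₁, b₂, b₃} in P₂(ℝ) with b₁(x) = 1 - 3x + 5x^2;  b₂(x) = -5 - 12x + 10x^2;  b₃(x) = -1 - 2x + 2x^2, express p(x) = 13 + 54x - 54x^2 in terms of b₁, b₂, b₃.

Identify each element with its coordinate vector in ℝ³ via {1, x, x^2}.
Since b₁, b₂, b₃ are independent, the coefficients expressing p are uniquely determined by a linear system.
The system has the unique solution (α₁, α₂, α₃) = (-4, -4, 3).

p = -4b₁ - 4b₂ + 3b₃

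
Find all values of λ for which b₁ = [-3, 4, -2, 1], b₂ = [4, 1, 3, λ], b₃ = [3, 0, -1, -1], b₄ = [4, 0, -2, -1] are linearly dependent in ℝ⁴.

λ = -31/8

The vectors are dependent exactly when the determinant of the matrix with rows b₁, b₂, b₃, b₄ vanishes.
Cofactor expansion gives det = 8*λ + 31.
Setting this to zero gives λ = -31/8.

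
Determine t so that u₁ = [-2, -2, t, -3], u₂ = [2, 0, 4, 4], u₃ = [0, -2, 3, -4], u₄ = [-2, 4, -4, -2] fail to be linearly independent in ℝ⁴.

Dependence holds iff the 4×4 matrix [u₁ u₂ u₃ u₄] is singular.
Expanding, det = 24*t + 144.
Solving 24*t + 144 = 0 yields t = -6.

t = -6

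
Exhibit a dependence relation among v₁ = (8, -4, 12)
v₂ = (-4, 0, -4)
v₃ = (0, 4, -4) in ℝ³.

Solve the homogeneous system with v₁, v₂, v₃ as columns by row-reducing the coefficient matrix.
A generator of the null space is (1, 2, 1).

v₁ + 2v₂ + v₃ = 0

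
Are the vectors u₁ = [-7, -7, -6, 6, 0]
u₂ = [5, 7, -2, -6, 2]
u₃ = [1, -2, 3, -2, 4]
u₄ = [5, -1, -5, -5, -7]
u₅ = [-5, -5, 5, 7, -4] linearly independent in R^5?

linearly independent

Form the 5×5 matrix with these as columns; its determinant is -1514.
A nonzero determinant means the columns are linearly independent.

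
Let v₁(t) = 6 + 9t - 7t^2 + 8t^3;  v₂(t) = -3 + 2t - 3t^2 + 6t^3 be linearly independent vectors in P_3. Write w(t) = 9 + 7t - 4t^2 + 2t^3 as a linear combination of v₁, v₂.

w = v₁ - v₂

Identify each element with its coordinate vector in ℝ⁴ via {1, t, …, t^3}.
Set up the augmented matrix [v₁ | v₂ | w] and row-reduce.
The system has the unique solution (c₁, c₂) = (1, -1).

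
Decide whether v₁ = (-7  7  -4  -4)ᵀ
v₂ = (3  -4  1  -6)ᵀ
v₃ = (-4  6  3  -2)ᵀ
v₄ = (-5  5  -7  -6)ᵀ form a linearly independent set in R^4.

linearly independent

The matrix [v₁|v₂|v₃|v₄] has determinant -524.
A nonzero determinant means the columns are linearly independent.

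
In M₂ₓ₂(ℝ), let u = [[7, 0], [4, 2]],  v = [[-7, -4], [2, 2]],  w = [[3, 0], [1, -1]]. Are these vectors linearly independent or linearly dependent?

linearly independent

Take coordinates with respect to the standard basis {E₁₁, E₁₂, E₂₁, E₂₂}.
Row-reduce the matrix whose columns are u, v, w.
The reduction yields 3 nonzero rows, so the rank is 3.
Since rank = 3 (the number of vectors), the set is linearly independent.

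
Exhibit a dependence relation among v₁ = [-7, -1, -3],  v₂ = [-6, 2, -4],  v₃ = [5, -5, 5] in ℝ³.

Solve the homogeneous system with v₁, v₂, v₃ as columns by row-reducing the coefficient matrix.
A generator of the null space is (1, -2, -1).

v₁ - 2v₂ - v₃ = 0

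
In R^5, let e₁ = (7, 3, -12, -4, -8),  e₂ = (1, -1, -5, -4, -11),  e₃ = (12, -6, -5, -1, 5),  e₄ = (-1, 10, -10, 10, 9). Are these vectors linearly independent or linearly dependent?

Place the vectors as rows of a 4×5 matrix and reduce to echelon form.
The reduction yields 4 nonzero rows, so the rank is 4.
Since rank = 4 (the number of vectors), the set is linearly independent.

linearly independent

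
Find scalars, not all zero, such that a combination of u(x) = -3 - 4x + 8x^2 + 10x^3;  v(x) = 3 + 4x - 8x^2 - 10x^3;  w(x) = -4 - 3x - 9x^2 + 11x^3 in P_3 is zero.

u + v = 0

Write each element as a vector in ℝ⁴ using {1, x, …, x^3}.
Set up α₁u + … + α₃w = 0 and solve the homogeneous system.
One solution (up to scaling) is (1, 1, 0).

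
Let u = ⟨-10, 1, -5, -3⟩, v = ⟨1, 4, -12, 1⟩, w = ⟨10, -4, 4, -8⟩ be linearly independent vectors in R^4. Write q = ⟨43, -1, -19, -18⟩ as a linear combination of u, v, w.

q = -u + 3v + 3w

Solve the system with u, v, w as columns and q as the right-hand side.
Back-substitution yields (α₁, α₂, α₃) = (-1, 3, 3).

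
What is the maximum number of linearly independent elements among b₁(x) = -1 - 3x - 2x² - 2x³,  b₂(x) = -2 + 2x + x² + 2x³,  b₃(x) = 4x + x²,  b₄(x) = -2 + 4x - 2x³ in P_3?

4

Pass to coordinate vectors with respect to the basis {1, x, …, x³}.
Apply Gaussian elimination to the matrix whose rows are b₁, b₂, b₃, b₄.
Reduction leaves 4 leading entries, giving rank 4.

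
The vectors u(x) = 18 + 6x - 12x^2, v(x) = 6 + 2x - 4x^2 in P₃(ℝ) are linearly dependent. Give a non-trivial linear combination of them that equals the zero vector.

Take coordinates with respect to {1, x, …, x^3}.
Write the vectors as columns of a matrix and find a nonzero vector in its null space.
One solution (up to scaling) is (1, -3).

u - 3v = 0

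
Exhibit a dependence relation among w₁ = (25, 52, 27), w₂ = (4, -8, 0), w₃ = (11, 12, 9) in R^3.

Row-reduce the matrix with w₁, w₂, w₃ as columns; the null space gives the coefficients.
One solution (up to scaling) is (1, 2, -3).

w₁ + 2w₂ - 3w₃ = 0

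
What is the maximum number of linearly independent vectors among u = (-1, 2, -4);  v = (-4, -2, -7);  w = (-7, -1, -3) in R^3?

3

Form the matrix with u, v, w as columns and reduce.
There are 3 pivot columns, so rank = 3.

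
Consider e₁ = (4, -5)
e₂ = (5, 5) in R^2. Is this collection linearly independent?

Row-reduce the matrix whose columns are e₁, e₂.
The reduction yields 2 nonzero rows, so the rank is 2.
Since rank = 2 (the number of vectors), the set is linearly independent.

linearly independent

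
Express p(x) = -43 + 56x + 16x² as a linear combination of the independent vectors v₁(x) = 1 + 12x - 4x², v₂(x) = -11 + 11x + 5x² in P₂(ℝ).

Take coordinate vectors relative to {1, x, x²}.
Solve the system with v₁, v₂ as columns and p as the right-hand side.
The system has the unique solution (c₁, c₂) = (1, 4).

p = v₁ + 4v₂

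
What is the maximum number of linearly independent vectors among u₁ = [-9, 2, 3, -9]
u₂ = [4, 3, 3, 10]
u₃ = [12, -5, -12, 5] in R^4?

3

Put the 4×3 matrix [u₁|u₂|u₃] into echelon form.
Reduction leaves 3 leading entries, giving rank 3.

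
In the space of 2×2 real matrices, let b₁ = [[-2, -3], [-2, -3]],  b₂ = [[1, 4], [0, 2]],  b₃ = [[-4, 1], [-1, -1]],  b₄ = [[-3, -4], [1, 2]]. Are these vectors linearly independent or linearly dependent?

linearly independent

Take coordinates with respect to the standard basis {E₁₁, E₁₂, E₂₁, E₂₂}.
Place the vectors as rows of a 4×4 matrix and reduce to echelon form.
The reduction yields 4 nonzero rows, so the rank is 4.
Since rank = 4 (the number of vectors), the set is linearly independent.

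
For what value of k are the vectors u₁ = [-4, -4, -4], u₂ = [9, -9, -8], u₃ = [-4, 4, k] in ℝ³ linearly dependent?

Dependence holds iff the 3×3 matrix [u₁ u₂ u₃] is singular.
The determinant works out to 72*k - 256.
Setting this to zero gives k = 32/9.

k = 32/9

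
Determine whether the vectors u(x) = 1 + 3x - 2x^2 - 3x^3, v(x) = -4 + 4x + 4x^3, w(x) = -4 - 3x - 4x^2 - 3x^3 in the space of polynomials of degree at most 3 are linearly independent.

Write each element as a coordinate vector in ℝ⁴ using {1, x, …, x^3}.
Place the vectors as rows of a 3×4 matrix and reduce to echelon form.
The reduction yields 3 nonzero rows, so the rank is 3.
Since rank = 3 (the number of vectors), the set is linearly independent.

linearly independent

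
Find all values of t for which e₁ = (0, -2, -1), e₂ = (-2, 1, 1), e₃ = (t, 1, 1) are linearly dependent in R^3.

t = -2

The set is linearly dependent precisely when det[e₁; e₂; e₃] = 0.
The determinant works out to -t - 2.
Setting this to zero gives t = -2.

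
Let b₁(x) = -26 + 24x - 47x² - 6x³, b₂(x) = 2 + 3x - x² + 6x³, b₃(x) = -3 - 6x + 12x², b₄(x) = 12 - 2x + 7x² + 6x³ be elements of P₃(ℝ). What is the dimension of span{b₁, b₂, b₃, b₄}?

dim = 3

Pass to coordinate vectors with respect to the basis {1, x, …, x³}.
Apply Gaussian elimination to the matrix whose rows are b₁, b₂, b₃, b₄.
Exactly 3 pivots survive; hence the rank is 3.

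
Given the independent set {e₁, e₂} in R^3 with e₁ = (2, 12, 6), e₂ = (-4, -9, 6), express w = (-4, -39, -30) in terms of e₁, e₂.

Set up the augmented matrix [e₁ | e₂ | w] and row-reduce.
Back-substitution yields (c₁, c₂) = (-4, -1).

w = -4e₁ - e₂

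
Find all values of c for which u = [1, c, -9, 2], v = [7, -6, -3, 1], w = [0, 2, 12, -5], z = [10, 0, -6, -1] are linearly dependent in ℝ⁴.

c = 28/11

Dependence holds iff the 4×4 matrix [u v w z] is singular.
Expanding, det = 264*c - 672.
This vanishes exactly when c = 28/11.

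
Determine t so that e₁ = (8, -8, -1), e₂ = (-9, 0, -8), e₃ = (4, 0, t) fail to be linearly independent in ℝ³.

t = 32/9

The vectors are dependent exactly when the determinant of the matrix with rows e₁, e₂, e₃ vanishes.
The determinant works out to 256 - 72*t.
Setting this to zero gives t = 32/9.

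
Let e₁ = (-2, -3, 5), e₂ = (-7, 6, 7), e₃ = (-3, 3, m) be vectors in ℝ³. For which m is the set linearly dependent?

Place the vectors as rows of a 3×3 matrix; dependence ⇔ determinant zero.
Expanding, det = 90 - 33*m.
Setting this to zero gives m = 30/11.

m = 30/11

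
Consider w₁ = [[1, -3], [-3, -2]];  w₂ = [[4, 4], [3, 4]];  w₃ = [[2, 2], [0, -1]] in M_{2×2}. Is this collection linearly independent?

Write each element as a coordinate vector in ℝ⁴ using {E₁₁, E₁₂, E₂₁, E₂₂}.
Row-reduce the matrix whose columns are w₁, w₂, w₃.
The reduction yields 3 nonzero rows, so the rank is 3.
Since rank = 3 (the number of vectors), the set is linearly independent.

linearly independent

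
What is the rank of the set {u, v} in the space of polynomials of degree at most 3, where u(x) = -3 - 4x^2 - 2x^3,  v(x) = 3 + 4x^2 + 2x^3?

rank 1

Pass to coordinate vectors with respect to the basis {1, x, …, x^3}.
Apply Gaussian elimination to the matrix whose rows are u, v.
There is 1 pivot column, so rank = 1.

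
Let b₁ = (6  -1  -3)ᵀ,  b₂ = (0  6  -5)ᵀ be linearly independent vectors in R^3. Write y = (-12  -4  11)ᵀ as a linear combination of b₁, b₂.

Solve the system with b₁, b₂ as columns and y as the right-hand side.
The system has the unique solution (c₁, c₂) = (-2, -1).

y = -2b₁ - b₂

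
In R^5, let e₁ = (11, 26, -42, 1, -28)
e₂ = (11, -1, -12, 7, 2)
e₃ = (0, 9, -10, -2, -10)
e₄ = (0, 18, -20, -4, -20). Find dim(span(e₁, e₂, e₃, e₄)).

2

Row-reduce the 4×5 matrix with these as rows.
Reduction leaves 2 leading entries, giving rank 2.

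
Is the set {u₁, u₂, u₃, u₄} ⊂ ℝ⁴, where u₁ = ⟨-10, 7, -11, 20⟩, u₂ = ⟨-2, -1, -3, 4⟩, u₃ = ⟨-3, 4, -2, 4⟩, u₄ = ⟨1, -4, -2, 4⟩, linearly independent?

Row-reduce the matrix whose columns are u₁, u₂, u₃, u₄.
The reduction yields 3 nonzero rows, so the rank is 3.
Since rank 3 < 4, the set is linearly dependent.
Indeed u₁ - u₂ - 3u₃ - u₄ = 0.

linearly dependent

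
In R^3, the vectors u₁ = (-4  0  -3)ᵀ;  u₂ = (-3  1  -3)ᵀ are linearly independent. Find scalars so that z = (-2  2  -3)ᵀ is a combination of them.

z = -u₁ + 2u₂

Write z = α₁u₁ + α₂u₂ and equate components.
The system has the unique solution (α₁, α₂) = (-1, 2).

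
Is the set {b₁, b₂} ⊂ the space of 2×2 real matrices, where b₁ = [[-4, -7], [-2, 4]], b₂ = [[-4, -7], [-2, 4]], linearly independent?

linearly dependent

Take coordinates with respect to the standard basis {E₁₁, E₁₂, E₂₁, E₂₂}.
Place the vectors as rows of a 2×4 matrix and reduce to echelon form.
The reduction yields 1 nonzero row, so the rank is 1.
Since rank 1 < 2, the set is linearly dependent.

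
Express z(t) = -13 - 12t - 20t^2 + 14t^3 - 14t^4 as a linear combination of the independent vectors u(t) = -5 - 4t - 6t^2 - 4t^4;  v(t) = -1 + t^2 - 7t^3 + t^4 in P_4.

Work in coordinates with respect to the standard basis {1, t, …, t^4}.
Since u, v are independent, the coefficients expressing z are uniquely determined by a linear system.
Row-reducing the augmented matrix gives the unique coefficients (a₁, a₂) = (3, -2).

z = 3u - 2v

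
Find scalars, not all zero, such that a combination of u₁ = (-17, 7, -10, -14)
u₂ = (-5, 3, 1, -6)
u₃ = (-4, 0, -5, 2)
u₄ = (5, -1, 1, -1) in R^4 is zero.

Write the vectors as columns of a matrix and find a nonzero vector in its null space.
One solution (up to scaling) is (1, -3, -3, -2).

u₁ - 3u₂ - 3u₃ - 2u₄ = 0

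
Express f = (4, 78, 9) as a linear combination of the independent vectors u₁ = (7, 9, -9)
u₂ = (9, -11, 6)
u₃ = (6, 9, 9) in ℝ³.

Solve the system with u₁, u₂, u₃ as columns and f as the right-hand side.
The system has the unique solution (a₁, a₂, a₃) = (1, -3, 4).

f = u₁ - 3u₂ + 4u₃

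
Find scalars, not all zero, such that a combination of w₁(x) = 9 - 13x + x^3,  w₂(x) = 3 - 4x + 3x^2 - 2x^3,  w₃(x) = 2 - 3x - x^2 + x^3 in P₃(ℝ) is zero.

w₁ - w₂ - 3w₃ = 0

Pass to coordinate vectors relative to the basis {1, x, …, x^3}.
Solve the homogeneous system with w₁, w₂, w₃ as columns by row-reducing the coefficient matrix.
The free variable yields coefficients (1, -1, -3) (any nonzero multiple also works).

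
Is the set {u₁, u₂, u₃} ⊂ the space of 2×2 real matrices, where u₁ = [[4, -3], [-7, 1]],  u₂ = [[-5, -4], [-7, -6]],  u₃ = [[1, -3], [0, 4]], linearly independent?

Take coordinates with respect to the standard basis {E₁₁, E₁₂, E₂₁, E₂₂}.
Row-reduce the matrix whose columns are u₁, u₂, u₃.
The reduction yields 3 nonzero rows, so the rank is 3.
Since rank = 3 (the number of vectors), the set is linearly independent.

linearly independent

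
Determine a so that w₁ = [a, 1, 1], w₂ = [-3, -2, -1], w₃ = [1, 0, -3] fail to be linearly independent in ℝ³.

Dependence holds iff the 3×3 matrix [w₁ w₂ w₃] is singular.
Cofactor expansion gives det = 6*a - 8.
Solving 6*a - 8 = 0 yields a = 4/3.

a = 4/3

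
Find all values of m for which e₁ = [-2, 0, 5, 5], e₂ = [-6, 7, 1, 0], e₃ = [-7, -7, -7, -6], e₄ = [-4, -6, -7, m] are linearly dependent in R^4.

m = -43/7

Place the vectors as rows of a 4×4 matrix; dependence ⇔ determinant zero.
The determinant works out to 539*m + 3311.
Setting this to zero gives m = -43/7.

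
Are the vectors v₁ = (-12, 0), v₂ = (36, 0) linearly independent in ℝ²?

Place the vectors as rows of a 2×2 matrix and reduce to echelon form.
The reduction yields 1 nonzero row, so the rank is 1.
Since rank 1 < 2, the set is linearly dependent.

linearly dependent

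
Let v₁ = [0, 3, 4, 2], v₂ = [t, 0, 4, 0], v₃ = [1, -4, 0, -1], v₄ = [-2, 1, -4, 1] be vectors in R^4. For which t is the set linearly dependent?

t = 11/8

The vectors are dependent exactly when the determinant of the matrix with rows v₁, v₂, v₃, v₄ vanishes.
Cofactor expansion gives det = 44 - 32*t.
Setting this to zero gives t = 11/8.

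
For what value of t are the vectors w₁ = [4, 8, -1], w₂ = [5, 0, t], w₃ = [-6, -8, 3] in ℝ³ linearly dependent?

Place the vectors as rows of a 3×3 matrix; dependence ⇔ determinant zero.
The determinant works out to -16*t - 80.
Solving -16*t - 80 = 0 yields t = -5.

t = -5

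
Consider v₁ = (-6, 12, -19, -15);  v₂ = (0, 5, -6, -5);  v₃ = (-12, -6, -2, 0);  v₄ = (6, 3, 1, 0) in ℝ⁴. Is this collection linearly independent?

linearly dependent

Row-reduce the matrix whose columns are v₁, v₂, v₃, v₄.
The reduction yields 2 nonzero rows, so the rank is 2.
Since rank 2 < 4, the set is linearly dependent.
Indeed 2v₁ - 6v₂ - v₃ = 0.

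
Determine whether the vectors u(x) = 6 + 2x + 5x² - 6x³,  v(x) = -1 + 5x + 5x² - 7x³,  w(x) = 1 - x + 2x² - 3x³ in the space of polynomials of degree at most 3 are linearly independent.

linearly independent

Take coordinates with respect to the standard basis {1, x, …, x³}.
Row-reduce the matrix whose columns are u, v, w.
The reduction yields 3 nonzero rows, so the rank is 3.
Since rank = 3 (the number of vectors), the set is linearly independent.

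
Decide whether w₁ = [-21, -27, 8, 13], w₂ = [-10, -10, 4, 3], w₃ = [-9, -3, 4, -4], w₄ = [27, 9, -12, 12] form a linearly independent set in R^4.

One vector is a scalar multiple of another, so the set is dependent.

linearly dependent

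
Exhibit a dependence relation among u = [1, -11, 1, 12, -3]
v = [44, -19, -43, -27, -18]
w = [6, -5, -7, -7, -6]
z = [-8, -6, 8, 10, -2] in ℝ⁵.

Solve the homogeneous system with u, v, w, z as columns by row-reducing the coefficient matrix.
One solution (up to scaling) is (2, -1, 3, -3).

2u - v + 3w - 3z = 0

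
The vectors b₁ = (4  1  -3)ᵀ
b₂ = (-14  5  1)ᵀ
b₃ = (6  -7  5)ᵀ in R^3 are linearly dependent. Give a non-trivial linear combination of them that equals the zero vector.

2b₁ + b₂ + b₃ = 0

Solve the homogeneous system with b₁, b₂, b₃ as columns by row-reducing the coefficient matrix.
A generator of the null space is (2, 1, 1).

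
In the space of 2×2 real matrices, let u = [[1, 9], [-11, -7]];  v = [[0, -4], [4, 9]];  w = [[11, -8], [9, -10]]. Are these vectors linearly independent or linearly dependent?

linearly independent

Write each element as a coordinate vector in ℝ⁴ using {E₁₁, E₁₂, E₂₁, E₂₂}.
Place the vectors as rows of a 3×4 matrix and reduce to echelon form.
The reduction yields 3 nonzero rows, so the rank is 3.
Since rank = 3 (the number of vectors), the set is linearly independent.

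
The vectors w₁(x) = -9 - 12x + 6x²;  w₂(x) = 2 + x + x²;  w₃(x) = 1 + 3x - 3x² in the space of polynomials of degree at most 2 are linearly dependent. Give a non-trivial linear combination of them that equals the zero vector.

w₁ + 3w₂ + 3w₃ = 0

Write each element as a vector in ℝ³ using {1, x, x²}.
Write the vectors as columns of a matrix and find a nonzero vector in its null space.
The free variable yields coefficients (1, 3, 3) (any nonzero multiple also works).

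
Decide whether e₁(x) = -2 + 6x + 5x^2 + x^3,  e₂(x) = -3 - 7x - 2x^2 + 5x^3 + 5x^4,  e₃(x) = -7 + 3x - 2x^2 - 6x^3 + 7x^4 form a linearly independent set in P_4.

Write each element as a coordinate vector in ℝ⁵ using {1, x, …, x^4}.
Row-reduce the matrix whose columns are e₁, e₂, e₃.
The reduction yields 3 nonzero rows, so the rank is 3.
Since rank = 3 (the number of vectors), the set is linearly independent.

linearly independent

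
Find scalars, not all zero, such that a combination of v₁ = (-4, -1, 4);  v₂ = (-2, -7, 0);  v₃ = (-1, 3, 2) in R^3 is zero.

Row-reduce the matrix with v₁, v₂, v₃ as columns; the null space gives the coefficients.
A generator of the null space is (1, -1, -2).

v₁ - v₂ - 2v₃ = 0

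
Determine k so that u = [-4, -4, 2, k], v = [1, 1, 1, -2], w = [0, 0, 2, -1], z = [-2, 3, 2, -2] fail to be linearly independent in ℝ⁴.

The set is linearly dependent precisely when det[u; v; w; z] = 0.
Expanding, det = 10*k - 50.
This vanishes exactly when k = 5.

k = 5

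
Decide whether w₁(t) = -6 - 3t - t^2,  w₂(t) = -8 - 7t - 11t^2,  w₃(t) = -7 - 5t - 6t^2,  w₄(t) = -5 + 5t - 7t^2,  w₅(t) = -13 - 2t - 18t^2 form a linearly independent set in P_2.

linearly dependent

Take coordinates with respect to the standard basis {1, t, t^2}.
There are 5 vectors in a 3-dimensional space, so they cannot be linearly independent.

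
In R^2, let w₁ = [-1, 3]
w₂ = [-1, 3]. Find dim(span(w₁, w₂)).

dim = 1

Form the matrix with w₁, w₂ as columns and reduce.
There is 1 pivot column, so rank = 1.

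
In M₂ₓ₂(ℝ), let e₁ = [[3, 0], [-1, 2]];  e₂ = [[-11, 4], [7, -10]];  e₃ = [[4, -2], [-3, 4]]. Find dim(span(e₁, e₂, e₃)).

Represent each element by its coordinate vector in ℝ⁴.
Apply Gaussian elimination to the matrix whose rows are e₁, e₂, e₃.
The echelon form has 2 nonzero rows, so the rank is 2.

2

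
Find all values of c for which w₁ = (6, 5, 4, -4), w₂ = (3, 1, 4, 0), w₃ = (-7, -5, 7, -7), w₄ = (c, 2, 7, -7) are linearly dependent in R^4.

Place the vectors as rows of a 4×4 matrix; dependence ⇔ determinant zero.
The determinant works out to 220*c - 420.
This vanishes exactly when c = 21/11.

c = 21/11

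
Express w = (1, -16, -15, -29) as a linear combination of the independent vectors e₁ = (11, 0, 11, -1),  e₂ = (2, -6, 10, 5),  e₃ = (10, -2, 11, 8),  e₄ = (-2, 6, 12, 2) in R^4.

Write w = c₁e₁ + … + c₄e₄ and equate components.
Back-substitution yields (c₁, …, c₄) = (3, 2, -4, -2).

w = 3e₁ + 2e₂ - 4e₃ - 2e₄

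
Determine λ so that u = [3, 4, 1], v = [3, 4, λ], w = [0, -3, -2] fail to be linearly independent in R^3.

λ = 1

The set is linearly dependent precisely when det[u; v; w] = 0.
Cofactor expansion gives det = 9*λ - 9.
This vanishes exactly when λ = 1.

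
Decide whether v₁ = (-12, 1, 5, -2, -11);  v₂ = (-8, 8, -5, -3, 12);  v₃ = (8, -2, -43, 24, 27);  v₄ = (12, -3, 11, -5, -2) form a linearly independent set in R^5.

linearly dependent

Place the vectors as rows of a 4×5 matrix and reduce to echelon form.
The reduction yields 3 nonzero rows, so the rank is 3.
Since rank 3 < 4, the set is linearly dependent.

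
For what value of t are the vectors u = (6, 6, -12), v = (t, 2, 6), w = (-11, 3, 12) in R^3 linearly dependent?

Place the vectors as rows of a 3×3 matrix; dependence ⇔ determinant zero.
Expanding, det = -108*t - 624.
Setting this to zero gives t = -52/9.

t = -52/9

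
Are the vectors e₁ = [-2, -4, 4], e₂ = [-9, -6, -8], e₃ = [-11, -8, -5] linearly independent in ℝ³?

Place the vectors as rows of a 3×3 matrix and reduce to echelon form.
The reduction yields 3 nonzero rows, so the rank is 3.
Since rank = 3 (the number of vectors), the set is linearly independent.

linearly independent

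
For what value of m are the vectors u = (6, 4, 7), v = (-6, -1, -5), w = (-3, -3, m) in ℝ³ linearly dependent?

m = -25/6

The vectors are dependent exactly when the determinant of the matrix with rows u, v, w vanishes.
The determinant works out to 18*m + 75.
This vanishes exactly when m = -25/6.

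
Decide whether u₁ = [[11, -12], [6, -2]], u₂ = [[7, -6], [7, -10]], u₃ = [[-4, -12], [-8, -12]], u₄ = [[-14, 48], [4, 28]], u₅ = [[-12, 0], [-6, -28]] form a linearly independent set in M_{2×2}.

Take coordinates with respect to the standard basis {E₁₁, E₁₂, E₂₁, E₂₂}.
There are 5 vectors in a 4-dimensional space, so they cannot be linearly independent.

linearly dependent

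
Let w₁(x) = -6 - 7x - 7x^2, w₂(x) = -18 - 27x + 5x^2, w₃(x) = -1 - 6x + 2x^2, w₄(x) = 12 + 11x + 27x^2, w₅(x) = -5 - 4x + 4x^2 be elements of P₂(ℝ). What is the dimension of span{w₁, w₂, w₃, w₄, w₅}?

3

Pass to coordinate vectors with respect to the basis {1, x, x^2}.
Put the 3×5 matrix [w₁|w₂|w₃|w₄|w₅] into echelon form.
The echelon form has 3 nonzero rows, so the rank is 3.
(With 5 elements in a 3-dimensional space the rank is at most 3.)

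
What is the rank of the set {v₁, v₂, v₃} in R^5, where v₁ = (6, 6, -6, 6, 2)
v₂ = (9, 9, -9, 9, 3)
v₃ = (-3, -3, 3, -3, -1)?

Put the 5×3 matrix [v₁|v₂|v₃] into echelon form.
Exactly 1 pivot survives; hence the rank is 1.

rank 1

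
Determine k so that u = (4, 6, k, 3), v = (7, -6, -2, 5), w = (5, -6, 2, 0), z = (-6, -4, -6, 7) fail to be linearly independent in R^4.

k = -23/7

Place the vectors as rows of a 4×4 matrix; dependence ⇔ determinant zero.
Expanding, det = -364*k - 1196.
Solving -364*k - 1196 = 0 yields k = -23/7.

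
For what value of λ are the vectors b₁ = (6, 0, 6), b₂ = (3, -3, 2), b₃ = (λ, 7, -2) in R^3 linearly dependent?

The set is linearly dependent precisely when det[b₁; b₂; b₃] = 0.
Cofactor expansion gives det = 18*λ + 78.
Solving 18*λ + 78 = 0 yields λ = -13/3.

λ = -13/3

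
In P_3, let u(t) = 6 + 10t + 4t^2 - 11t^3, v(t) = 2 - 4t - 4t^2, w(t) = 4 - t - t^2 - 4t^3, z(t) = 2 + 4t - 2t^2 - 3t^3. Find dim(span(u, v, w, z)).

Represent each element by its coordinate vector in ℝ⁴.
Row-reduce the 4×4 matrix with these as rows.
Reduction leaves 3 leading entries, giving rank 3.

dim = 3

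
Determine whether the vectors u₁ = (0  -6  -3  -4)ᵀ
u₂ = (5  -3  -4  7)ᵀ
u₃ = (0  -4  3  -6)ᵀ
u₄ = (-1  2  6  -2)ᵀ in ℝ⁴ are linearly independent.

linearly independent

Form the 4×4 matrix with these as columns; its determinant is 220.
A nonzero determinant means the columns are linearly independent.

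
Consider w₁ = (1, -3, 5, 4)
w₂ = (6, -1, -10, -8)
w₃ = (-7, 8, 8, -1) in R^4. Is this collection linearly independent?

Place the vectors as rows of a 3×4 matrix and reduce to echelon form.
The reduction yields 3 nonzero rows, so the rank is 3.
Since rank = 3 (the number of vectors), the set is linearly independent.

linearly independent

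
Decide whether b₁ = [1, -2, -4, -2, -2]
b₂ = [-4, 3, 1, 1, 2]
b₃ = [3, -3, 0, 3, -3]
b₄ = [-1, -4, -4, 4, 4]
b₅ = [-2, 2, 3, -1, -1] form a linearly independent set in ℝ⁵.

linearly independent

Form the 5×5 matrix with these as columns; its determinant is -840.
A nonzero determinant means the columns are linearly independent.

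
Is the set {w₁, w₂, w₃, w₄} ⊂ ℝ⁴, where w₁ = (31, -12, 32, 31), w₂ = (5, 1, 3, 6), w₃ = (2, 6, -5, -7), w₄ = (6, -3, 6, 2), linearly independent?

linearly dependent

Row-reduce the matrix whose columns are w₁, w₂, w₃, w₄.
The reduction yields 3 nonzero rows, so the rank is 3.
Since rank 3 < 4, the set is linearly dependent.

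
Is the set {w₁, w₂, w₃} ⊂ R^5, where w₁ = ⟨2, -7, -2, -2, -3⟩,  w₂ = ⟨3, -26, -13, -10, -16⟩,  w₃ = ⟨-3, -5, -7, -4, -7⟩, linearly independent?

Row-reduce the matrix whose columns are w₁, w₂, w₃.
The reduction yields 2 nonzero rows, so the rank is 2.
Since rank 2 < 3, the set is linearly dependent.

linearly dependent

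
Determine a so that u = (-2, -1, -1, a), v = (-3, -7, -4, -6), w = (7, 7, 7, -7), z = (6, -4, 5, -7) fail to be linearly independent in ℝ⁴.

The vectors are dependent exactly when the determinant of the matrix with rows u, v, w, z vanishes.
Expanding, det = 630 - 42*a.
Setting this to zero gives a = 15.

a = 15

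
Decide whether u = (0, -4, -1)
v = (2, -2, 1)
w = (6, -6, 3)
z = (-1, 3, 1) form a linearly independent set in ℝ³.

linearly dependent

There are 4 vectors in a 3-dimensional space, so they cannot be linearly independent.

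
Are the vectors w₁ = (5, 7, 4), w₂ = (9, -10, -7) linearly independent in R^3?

linearly independent

Place the vectors as rows of a 2×3 matrix and reduce to echelon form.
The reduction yields 2 nonzero rows, so the rank is 2.
Since rank = 2 (the number of vectors), the set is linearly independent.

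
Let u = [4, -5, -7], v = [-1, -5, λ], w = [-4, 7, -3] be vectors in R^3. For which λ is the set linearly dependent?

λ = 33

The set is linearly dependent precisely when det[u; v; w] = 0.
Cofactor expansion gives det = 264 - 8*λ.
Solving 264 - 8*λ = 0 yields λ = 33.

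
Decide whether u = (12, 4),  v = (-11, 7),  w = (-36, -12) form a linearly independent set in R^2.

There are 3 vectors in a 2-dimensional space, so they cannot be linearly independent.

linearly dependent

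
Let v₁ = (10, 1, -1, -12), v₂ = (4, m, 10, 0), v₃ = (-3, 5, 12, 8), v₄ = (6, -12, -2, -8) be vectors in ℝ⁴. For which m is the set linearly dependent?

m = 44

Place the vectors as rows of a 4×4 matrix; dependence ⇔ determinant zero.
Expanding, det = 1408 - 32*m.
Setting this to zero gives m = 44.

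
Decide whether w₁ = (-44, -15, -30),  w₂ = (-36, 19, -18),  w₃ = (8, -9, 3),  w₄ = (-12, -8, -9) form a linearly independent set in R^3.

linearly dependent

There are 4 vectors in a 3-dimensional space, so they cannot be linearly independent.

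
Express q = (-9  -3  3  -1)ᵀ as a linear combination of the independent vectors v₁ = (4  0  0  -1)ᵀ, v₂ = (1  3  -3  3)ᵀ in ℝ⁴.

q = -2v₁ - v₂

Solve the system with v₁, v₂ as columns and q as the right-hand side.
The system has the unique solution (c₁, c₂) = (-2, -1).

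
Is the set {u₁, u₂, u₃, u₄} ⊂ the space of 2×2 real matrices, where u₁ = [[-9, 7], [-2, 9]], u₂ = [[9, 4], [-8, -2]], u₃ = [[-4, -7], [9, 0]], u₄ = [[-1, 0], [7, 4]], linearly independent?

linearly independent

Take coordinates with respect to the standard basis {E₁₁, E₁₂, E₂₁, E₂₂}.
The matrix [u₁|u₂|u₃|u₄] has determinant 1329.
A nonzero determinant means the columns are linearly independent.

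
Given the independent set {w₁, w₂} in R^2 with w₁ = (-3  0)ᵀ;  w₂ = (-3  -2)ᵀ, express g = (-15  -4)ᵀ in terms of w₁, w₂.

Set up the augmented matrix [w₁ | w₂ | g] and row-reduce.
The system has the unique solution (α₁, α₂) = (3, 2).

g = 3w₁ + 2w₂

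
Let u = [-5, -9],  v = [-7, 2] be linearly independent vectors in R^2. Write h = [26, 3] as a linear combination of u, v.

Solve the system with u, v as columns and h as the right-hand side.
Row-reducing the augmented matrix gives the unique coefficients (c₁, c₂) = (-1, -3).

h = -u - 3v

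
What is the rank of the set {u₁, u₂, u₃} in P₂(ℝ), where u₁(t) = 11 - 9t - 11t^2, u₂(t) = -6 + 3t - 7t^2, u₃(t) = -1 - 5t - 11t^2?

Use coordinates relative to {1, t, t^2}.
Put the 3×3 matrix [u₁|u₂|u₃] into echelon form.
Reduction leaves 3 leading entries, giving rank 3.

rank 3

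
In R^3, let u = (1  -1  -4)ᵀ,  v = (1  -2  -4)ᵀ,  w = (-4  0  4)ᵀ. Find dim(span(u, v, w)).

Form the matrix with u, v, w as columns and reduce.
Reduction leaves 3 leading entries, giving rank 3.

3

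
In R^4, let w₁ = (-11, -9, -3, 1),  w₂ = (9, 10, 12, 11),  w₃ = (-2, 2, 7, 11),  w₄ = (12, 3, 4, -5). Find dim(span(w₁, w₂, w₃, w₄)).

Form the matrix with w₁, w₂, w₃, w₄ as columns and reduce.
The echelon form has 4 nonzero rows, so the rank is 4.

dim = 4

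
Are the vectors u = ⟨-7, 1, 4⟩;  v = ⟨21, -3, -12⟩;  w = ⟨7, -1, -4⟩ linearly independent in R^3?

linearly dependent

Form the 3×3 matrix with these as columns; its determinant is 0.
A zero determinant means the columns are linearly dependent.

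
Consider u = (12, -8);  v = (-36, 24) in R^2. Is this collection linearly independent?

linearly dependent

The matrix [u|v] has determinant 0.
A zero determinant means the columns are linearly dependent.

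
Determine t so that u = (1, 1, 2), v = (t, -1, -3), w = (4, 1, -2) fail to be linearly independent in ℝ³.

t = -1/4

The vectors are dependent exactly when the determinant of the matrix with rows u, v, w vanishes.
Expanding, det = 4*t + 1.
Setting this to zero gives t = -1/4.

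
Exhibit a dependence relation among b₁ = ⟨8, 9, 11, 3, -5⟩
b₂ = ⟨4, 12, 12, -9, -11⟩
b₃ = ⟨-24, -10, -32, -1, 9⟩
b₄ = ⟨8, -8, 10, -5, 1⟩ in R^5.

2b₁ + b₃ + b₄ = 0

Write the vectors as columns of a matrix and find a nonzero vector in its null space.
One solution (up to scaling) is (2, 0, 1, 1).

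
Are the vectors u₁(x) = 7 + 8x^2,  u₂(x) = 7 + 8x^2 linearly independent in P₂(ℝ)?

Take coordinates with respect to the standard basis {1, x, x^2}.
Two of the vectors are equal, giving an immediate dependence.

linearly dependent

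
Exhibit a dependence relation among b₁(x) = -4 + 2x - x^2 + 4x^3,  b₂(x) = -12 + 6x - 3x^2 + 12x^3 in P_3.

Take coordinates with respect to {1, x, …, x^3}.
Write the vectors as columns of a matrix and find a nonzero vector in its null space.
A generator of the null space is (3, -1).

3b₁ - b₂ = 0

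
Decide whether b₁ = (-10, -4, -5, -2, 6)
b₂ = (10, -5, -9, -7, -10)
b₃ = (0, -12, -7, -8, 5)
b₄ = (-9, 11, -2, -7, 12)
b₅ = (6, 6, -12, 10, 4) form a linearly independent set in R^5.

The matrix [b₁|b₂|b₃|b₄|b₅] has determinant -559584.
A nonzero determinant means the columns are linearly independent.

linearly independent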